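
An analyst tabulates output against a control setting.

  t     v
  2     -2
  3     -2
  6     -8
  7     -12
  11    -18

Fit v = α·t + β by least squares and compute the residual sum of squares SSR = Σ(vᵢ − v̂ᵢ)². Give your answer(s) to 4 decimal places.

Sums needed: Σt·t = 219, Σt = 29, Σ1 = 5.
And Σt·v = -340, Σv = -42.
So XᵀX·[α, β]ᵀ = Xᵀv: [[219, 29]; [29, 5]]·[α, β]ᵀ = [-340, -42]ᵀ.
Determinant 219·5 − 29² = 254.
α = ((-340)·5 − 29·(-42))/254 = -241/127; β = (219·(-42) − 29·(-340))/254 = 331/127.
Residuals: -103/127, 138/127, 99/127, -168/127, 34/127; SSR = 542/127.

SSR = 4.2677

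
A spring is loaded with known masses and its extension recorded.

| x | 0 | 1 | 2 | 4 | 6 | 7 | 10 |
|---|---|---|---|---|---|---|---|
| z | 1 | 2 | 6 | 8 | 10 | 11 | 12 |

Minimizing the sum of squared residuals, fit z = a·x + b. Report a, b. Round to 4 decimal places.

The normal equations are: 206·a + 30·b = 303;  30·a + 7·b = 50.
Determinant 206·7 − 30² = 542.
a = (303·7 − 30·50)/542 = 621/542; b = (206·50 − 30·303)/542 = 605/271.

a = 1.1458, b = 2.2325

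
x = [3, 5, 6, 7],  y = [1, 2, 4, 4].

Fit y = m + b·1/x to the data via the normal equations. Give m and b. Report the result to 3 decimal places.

m = 6.115, b = -15.968

MᵀM·[m, b]ᵀ = Mᵀy reads: 4·m + (59/70)·b = 11;  (59/70)·m + (8789/44100)·b = 69/35.
det = 4·(8789/44100) − (59/70)² = 3827/44100.
m = (11·(8789/44100) − (59/70)·(69/35))/(3827/44100) = 23401/3827; b = (4·(69/35) − (59/70)·11)/(3827/44100) = -61110/3827.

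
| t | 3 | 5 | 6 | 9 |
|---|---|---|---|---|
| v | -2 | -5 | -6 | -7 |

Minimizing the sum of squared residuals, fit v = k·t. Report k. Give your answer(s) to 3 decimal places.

Sums needed: Σt·t = 151.
Right-hand side: Σt·v = -130.
k = (-130)/151 = -0.860927.

k = -0.861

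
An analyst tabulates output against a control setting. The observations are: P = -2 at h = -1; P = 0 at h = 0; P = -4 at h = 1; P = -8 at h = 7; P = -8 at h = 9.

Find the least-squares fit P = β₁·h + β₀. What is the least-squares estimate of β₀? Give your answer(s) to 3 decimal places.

Compute the Gram sums: Σh·h = 132, Σh = 16, Σ1 = 5.
For AᵀP: Σh·P = -130, ΣP = -22.
Δ = 132·5 − 16² = 404.
β₁ = ((-130)·5 − 16·(-22))/404 = -149/202; β₀ = (132·(-22) − 16·(-130))/404 = -206/101.

β₀ = -2.040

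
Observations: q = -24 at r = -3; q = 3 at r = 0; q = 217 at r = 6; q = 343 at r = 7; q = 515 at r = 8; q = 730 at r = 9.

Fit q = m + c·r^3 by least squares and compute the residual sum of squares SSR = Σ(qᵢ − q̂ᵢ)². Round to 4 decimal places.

SSR = 7.1693

Setting ∂/∂m … = 0 gives: 6·m + 1773·c = 1784;  1773·m + 958619·c = 961019.
(Σ1 = 6, Σr^3 = 1773, Σr^3·r^3 = 958619, Σq = 1784, Σr^3·q = 961019.)
Determinant 6·958619 − 1773² = 2608185.
m = (1784·958619 − 1773·961019)/2608185 = 6289609/2608185; c = (6·961019 − 1773·1784)/2608185 = 867694/869395.
Residuals: 279433/521637, 1534946/2608185, -2579176/2608185, -907856/521637, 4147682/2608185, 38663/2608185; SSR = 18698866/2608185.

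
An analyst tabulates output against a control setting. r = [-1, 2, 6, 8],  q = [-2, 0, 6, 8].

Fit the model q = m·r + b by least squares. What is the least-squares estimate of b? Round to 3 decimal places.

Normal-equation sums: Σr·r = 105, Σr = 15, Σ1 = 4.
Moment sums: Σr·q = 102, Σq = 12.
XᵀX·[m, b]ᵀ = Xᵀq becomes [[105, 15]; [15, 4]]·[m, b]ᵀ = [102, 12]ᵀ.
Determinant 105·4 − 15² = 195.
m = (102·4 − 15·12)/195 = 76/65; b = (105·12 − 15·102)/195 = -18/13.

b = -1.385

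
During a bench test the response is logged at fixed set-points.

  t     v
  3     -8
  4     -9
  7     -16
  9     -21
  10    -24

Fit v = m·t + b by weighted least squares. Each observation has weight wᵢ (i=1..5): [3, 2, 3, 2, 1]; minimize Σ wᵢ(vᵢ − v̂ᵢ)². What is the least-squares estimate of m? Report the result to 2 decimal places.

Forming AᵀWA = [[468, 66]; [66, 11]] and AᵀWv = [-1098, -156]ᵀ gives AᵀWA·[m, b]ᵀ = AᵀWv.
det = 468·11 − 66² = 792.
m = ((-1098)·11 − 66·(-156))/792 = -9/4; b = (468·(-156) − 66·(-1098))/792 = -15/22.

m = -2.25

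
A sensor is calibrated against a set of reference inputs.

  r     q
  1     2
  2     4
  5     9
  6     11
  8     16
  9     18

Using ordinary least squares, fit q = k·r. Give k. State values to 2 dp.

With design matrix X, XᵀX = [[211]] and Xᵀq = [411]ᵀ.
k = 411/211 = 1.94787.

k = 1.95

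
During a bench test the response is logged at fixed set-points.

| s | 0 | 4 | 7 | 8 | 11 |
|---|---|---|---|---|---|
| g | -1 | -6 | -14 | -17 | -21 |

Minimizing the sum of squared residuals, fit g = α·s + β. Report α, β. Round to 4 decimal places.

α = -1.9286, β = -0.2286

The normal system AᵀA·[α, β]ᵀ = Aᵀg is [[250, 30]; [30, 5]]·[α, β]ᵀ = [-489, -59]ᵀ.
Δ = 250·5 − 30² = 350.
α = ((-489)·5 − 30·(-59))/350 = -27/14; β = (250·(-59) − 30·(-489))/350 = -8/35.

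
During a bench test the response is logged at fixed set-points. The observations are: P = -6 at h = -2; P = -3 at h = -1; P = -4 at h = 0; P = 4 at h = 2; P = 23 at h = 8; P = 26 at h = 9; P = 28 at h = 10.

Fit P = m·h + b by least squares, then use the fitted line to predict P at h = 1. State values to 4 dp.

P̂ = 1.6379

MᵀM·[m, b]ᵀ = MᵀP reads: 254·m + 26·b = 721;  26·m + 7·b = 68.
(Σh·h = 254, Σh = 26, Σ1 = 7, Σh·P = 721, ΣP = 68.)
det = 254·7 − 26² = 1102.
m = (721·7 − 26·68)/1102 = 3279/1102; b = (254·68 − 26·721)/1102 = -737/551.
At h = 1: P̂ = (3279/1102)·(1) + (-737/551)·(1) = 95/58.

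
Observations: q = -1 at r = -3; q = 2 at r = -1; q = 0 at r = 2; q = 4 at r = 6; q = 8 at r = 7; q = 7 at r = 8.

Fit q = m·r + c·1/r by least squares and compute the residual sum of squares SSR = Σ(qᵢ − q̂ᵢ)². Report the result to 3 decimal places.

Normal-equation sums: Σr·r = 163, Σr·1/r = 6, Σ1/r·1/r = 40217/28224.
Right-hand side: Σr·q = 137, Σ1/r·q = 57/56.
So AᵀA·[m, c]ᵀ = Aᵀq: [[163, 6]; [6, 40217/28224]]·[m, c]ᵀ = [137, 57/56]ᵀ.
det = 163·(40217/28224) − 6² = 5539307/28224.
m = (137·(40217/28224) − 6·(57/56))/(5539307/28224) = 144253/149711; c = (163·(57/56) − 6·137)/(5539307/28224) = -500472/149711.
Residuals: 116224/149711, -56797/149711, -38270/149711, -183262/149711, 259413/149711, -43488/149711; SSR = 808022/149711.

SSR = 5.397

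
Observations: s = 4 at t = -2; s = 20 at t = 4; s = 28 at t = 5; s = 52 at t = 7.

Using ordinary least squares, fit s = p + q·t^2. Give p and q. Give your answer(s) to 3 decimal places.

Normal-equation sums: Σ1 = 4, Σt^2 = 94, Σt^2·t^2 = 3298.
For Aᵀs: Σs = 104, Σt^2·s = 3584.
Eliminating q: 3298·(row 1) − 94·(row 2) gives 4356·p = 3298·104 − 94·3584 = 6096, so p = 508/363.
Then q = (3584 − 94·(508/363))/3298 = 380/363.

p = 1.399, q = 1.047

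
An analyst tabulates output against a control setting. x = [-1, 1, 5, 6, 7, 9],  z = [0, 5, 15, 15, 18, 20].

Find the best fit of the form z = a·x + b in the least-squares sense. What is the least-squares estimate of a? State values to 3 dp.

With design matrix A, AᵀA = [[193, 27]; [27, 6]] and Aᵀz = [476, 73]ᵀ.
det = 193·6 − 27² = 429.
a = (476·6 − 27·73)/429 = 295/143; b = (193·73 − 27·476)/429 = 1237/429.

a = 2.063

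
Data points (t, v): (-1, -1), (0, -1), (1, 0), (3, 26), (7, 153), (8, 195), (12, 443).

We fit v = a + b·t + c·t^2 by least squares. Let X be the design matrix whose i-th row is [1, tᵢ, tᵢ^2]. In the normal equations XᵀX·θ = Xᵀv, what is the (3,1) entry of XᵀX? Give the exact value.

268

Row 3 ↔ basis t^2, column 1 ↔ basis 1, so (XᵀX)_{3,1} = Σᵢ t^2 = (1)·(1) + (0)·(1) + (1)·(1) + (9)·(1) + (49)·(1) + (64)·(1) + (144)·(1) = 268.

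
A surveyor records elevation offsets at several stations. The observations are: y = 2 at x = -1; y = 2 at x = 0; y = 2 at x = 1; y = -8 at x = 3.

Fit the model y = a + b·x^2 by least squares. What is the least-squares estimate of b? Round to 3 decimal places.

b = -1.185

The normal equations are: 4·a + 11·b = -2;  11·a + 83·b = -68.
Determinant 4·83 − 11² = 211.
a = ((-2)·83 − 11·(-68))/211 = 582/211; b = (4·(-68) − 11·(-2))/211 = -250/211.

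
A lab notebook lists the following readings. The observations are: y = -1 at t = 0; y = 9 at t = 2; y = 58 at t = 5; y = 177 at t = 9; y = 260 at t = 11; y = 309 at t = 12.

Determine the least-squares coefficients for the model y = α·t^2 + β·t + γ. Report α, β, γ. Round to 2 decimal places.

XᵀX·[α, β, γ]ᵀ = Xᵀy reads: 42579·α + 3921·β + 375·γ = 91779;  3921·α + 375·β + 39·γ = 8469;  375·α + 39·β + 6·γ = 812.
Solving the 3×3 system (Gaussian elimination) gives α = 16745/8328, β = 14267/8328, γ = -6121/4164.

α = 2.01, β = 1.71, γ = -1.47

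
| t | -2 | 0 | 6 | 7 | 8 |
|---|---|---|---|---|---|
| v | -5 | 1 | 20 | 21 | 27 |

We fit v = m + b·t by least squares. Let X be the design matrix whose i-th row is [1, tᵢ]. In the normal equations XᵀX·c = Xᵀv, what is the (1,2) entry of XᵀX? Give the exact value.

19

Row 1 ↔ basis 1, column 2 ↔ basis t, so (XᵀX)_{1,2} = Σᵢ t = (1)·(-2) + (1)·(0) + (1)·(6) + (1)·(7) + (1)·(8) = 19.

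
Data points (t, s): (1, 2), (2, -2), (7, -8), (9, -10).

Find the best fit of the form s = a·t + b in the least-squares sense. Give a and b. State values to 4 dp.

a = -1.3966, b = 2.1341

With design matrix M, MᵀM = [[135, 19]; [19, 4]] and Mᵀs = [-148, -18]ᵀ.
Eliminating b: 4·(row 1) − 19·(row 2) gives 179·a = 4·(-148) − 19·(-18) = -250, so a = -250/179.
Then b = ((-18) − 19·(-250/179))/4 = 382/179.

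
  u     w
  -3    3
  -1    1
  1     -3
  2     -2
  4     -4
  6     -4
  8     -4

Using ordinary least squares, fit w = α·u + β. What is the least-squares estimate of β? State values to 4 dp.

Sums needed: Σu·u = 131, Σu = 17, Σ1 = 7.
And Σu·w = -89, Σw = -13.
So AᵀA·[α, β]ᵀ = Aᵀw: [[131, 17]; [17, 7]]·[α, β]ᵀ = [-89, -13]ᵀ.
Determinant 131·7 − 17² = 628.
α = ((-89)·7 − 17·(-13))/628 = -201/314; β = (131·(-13) − 17·(-89))/628 = -95/314.

β = -0.3025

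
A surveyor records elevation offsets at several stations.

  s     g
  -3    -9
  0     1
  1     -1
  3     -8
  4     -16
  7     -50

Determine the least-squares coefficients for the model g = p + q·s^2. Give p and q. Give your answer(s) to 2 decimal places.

p = 0.63, q = -1.03

From the data, Σ1 = 6, Σs^2 = 84, Σs^2·s^2 = 2820.
For Aᵀg: Σg = -83, Σs^2·g = -2860.
Δ = 6·2820 − 84² = 9864.
p = ((-83)·2820 − 84·(-2860))/9864 = 515/822; q = (6·(-2860) − 84·(-83))/9864 = -283/274.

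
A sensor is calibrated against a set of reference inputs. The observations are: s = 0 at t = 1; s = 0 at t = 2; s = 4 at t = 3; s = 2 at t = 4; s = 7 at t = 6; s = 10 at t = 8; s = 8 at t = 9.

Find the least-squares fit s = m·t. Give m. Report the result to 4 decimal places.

m = 1.0142

Sums needed: Σt·t = 211.
Moment sums: Σt·s = 214.
m = 214/211 = 1.01422.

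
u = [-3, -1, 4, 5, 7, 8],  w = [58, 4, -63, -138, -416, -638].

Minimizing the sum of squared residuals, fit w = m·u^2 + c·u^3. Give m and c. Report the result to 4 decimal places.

Normal-equation sums: Σu^2·u^2 = 7460, Σu^2·u^3 = 53480, Σu^3·u^3 = 400244.
Right-hand side: Σu^2·w = -65148, Σu^3·w = -492196.
Eliminating c: 400244·(row 1) − 53480·(row 2) gives 125709840·m = 400244·(-65148) − 53480·(-492196) = 247545968, so m = 15471623/7856865.
Then c = ((-492196) − 53480·(15471623/7856865))/400244 = -2345839/1571373.

m = 1.9692, c = -1.4929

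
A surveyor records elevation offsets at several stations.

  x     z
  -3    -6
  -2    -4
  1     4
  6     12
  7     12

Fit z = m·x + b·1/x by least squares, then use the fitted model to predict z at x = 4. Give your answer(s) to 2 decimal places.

ẑ = 7.61

Sums needed: Σx·x = 99, Σx·1/x = 5, Σ1/x·1/x = 1243/882.
Moment sums: Σx·z = 186, Σ1/x·z = 82/7.
So AᵀA·[m, b]ᵀ = Aᵀz: [[99, 5]; [5, 1243/882]]·[m, b]ᵀ = [186, 82/7]ᵀ.
Determinant 99·(1243/882) − 5² = 11223/98.
m = (186·(1243/882) − 5·(82/7))/(11223/98) = 59846/33669; b = (99·(82/7) − 5·186)/(11223/98) = 7504/3741.
At x = 4: ẑ = (59846/33669)·(4) + (7504/3741)·(1/4) = 256268/33669.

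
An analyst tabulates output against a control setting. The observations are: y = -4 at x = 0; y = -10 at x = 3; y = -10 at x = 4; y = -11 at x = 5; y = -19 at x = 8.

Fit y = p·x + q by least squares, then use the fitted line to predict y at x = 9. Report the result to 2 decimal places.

Forming AᵀA = [[114, 20]; [20, 5]] and Aᵀy = [-277, -54]ᵀ gives AᵀA·[p, q]ᵀ = Aᵀy.
det = 114·5 − 20² = 170.
p = ((-277)·5 − 20·(-54))/170 = -61/34; q = (114·(-54) − 20·(-277))/170 = -308/85.
At x = 9: ŷ = (-61/34)·(9) + (-308/85)·(1) = -3361/170.

ŷ = -19.77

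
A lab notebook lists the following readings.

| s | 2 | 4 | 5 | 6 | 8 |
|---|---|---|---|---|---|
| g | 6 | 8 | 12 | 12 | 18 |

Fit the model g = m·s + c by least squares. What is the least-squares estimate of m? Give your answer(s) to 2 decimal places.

The normal system AᵀA·[m, c]ᵀ = Aᵀg is [[145, 25]; [25, 5]]·[m, c]ᵀ = [320, 56]ᵀ.
Δ = 145·5 − 25² = 100.
m = (320·5 − 25·56)/100 = 2; c = (145·56 − 25·320)/100 = 6/5.

m = 2.00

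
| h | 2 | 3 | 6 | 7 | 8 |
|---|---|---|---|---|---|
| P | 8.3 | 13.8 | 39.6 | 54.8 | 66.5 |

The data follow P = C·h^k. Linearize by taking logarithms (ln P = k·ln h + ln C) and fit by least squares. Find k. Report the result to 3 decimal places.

k = 1.516

Taking logs, ln P = k·ln h + ln C, so regress ln P on ln h.
AᵀA = [[13.0084, 7.6089]; [7.6089, 5]], rhs = [27.4606, 16.6206]ᵀ  (here Σln h = 7.6089, Σ(ln h)² = 13.0084, Σln P = 16.6206, Σln h·ln P = 27.4606).
Slope k = (n·Σln h·ln P − Σln h·Σln P)/(n·Σ(ln h)² − (Σln h)²) = (5·27.4606 − 7.6089·16.6206)/7.1473 = 1.51647; ln C = (Σln P − k·Σln h)/n = 1.01641.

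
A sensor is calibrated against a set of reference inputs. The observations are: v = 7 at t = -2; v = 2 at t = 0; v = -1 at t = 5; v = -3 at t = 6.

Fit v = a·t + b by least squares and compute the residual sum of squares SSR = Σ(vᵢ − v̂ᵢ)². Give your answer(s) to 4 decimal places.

MᵀM·[a, b]ᵀ = Mᵀv reads: 65·a + 9·b = -37;  9·a + 4·b = 5.
Eliminating b: 4·(row 1) − 9·(row 2) gives 179·a = 4·(-37) − 9·5 = -193, so a = -193/179.
Then b = (5 − 9·(-193/179))/4 = 658/179.
Residuals: 209/179, -300/179, 128/179, -37/179; SSR = 846/179.

SSR = 4.7263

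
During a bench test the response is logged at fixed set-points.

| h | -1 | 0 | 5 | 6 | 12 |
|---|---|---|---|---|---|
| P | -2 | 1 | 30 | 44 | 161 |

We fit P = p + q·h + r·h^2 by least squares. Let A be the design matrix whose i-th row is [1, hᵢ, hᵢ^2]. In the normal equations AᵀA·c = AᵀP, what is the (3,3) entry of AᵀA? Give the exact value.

Row 3 ↔ basis h^2, column 3 ↔ basis h^2, so (AᵀA)_{3,3} = Σᵢ (h^2)·(h^2) = (1)·(1) + (0)·(0) + (25)·(25) + (36)·(36) + (144)·(144) = 22658.

22658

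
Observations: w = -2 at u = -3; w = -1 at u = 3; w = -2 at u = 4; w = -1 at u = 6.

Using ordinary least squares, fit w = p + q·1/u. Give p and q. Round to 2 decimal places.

MᵀM·[p, q]ᵀ = Mᵀw reads: 4·p + (5/12)·q = -6;  (5/12)·p + (5/16)·q = -1/3.
(Σ1 = 4, Σ1/u = 5/12, Σ1/u·1/u = 5/16, Σw = -6, Σ1/u·w = -1/3.)
Eliminating q: (5/16)·(row 1) − (5/12)·(row 2) gives (155/144)·p = (5/16)·(-6) − (5/12)·(-1/3) = -125/72, so p = -50/31.
Then q = ((-1/3) − (5/12)·(-50/31))/(5/16) = 168/155.

p = -1.61, q = 1.08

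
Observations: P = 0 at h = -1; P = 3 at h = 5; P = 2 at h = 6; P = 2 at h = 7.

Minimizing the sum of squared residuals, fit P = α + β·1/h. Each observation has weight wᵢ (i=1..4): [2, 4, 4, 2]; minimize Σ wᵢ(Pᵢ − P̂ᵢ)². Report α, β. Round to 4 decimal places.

α = 2.0429, β = 2.0808

Normal-equation sums: Σwᵢ·1 = 12, Σwᵢ·1/h = -26/105, Σwᵢ·1/h·1/h = 25489/11025.
Moment sums: Σwᵢ·P = 24, Σwᵢ·1/h·P = 452/105.
Normal equations: [[12, -26/105]; [-26/105, 25489/11025]]·[α, β]ᵀ = [24, 452/105]ᵀ.
det = 12·(25489/11025) − (-26/105)² = 305192/11025.
α = (24·(25489/11025) − (-26/105)·(452/105))/(305192/11025) = 77936/38149; β = (12·(452/105) − (-26/105)·24)/(305192/11025) = 79380/38149.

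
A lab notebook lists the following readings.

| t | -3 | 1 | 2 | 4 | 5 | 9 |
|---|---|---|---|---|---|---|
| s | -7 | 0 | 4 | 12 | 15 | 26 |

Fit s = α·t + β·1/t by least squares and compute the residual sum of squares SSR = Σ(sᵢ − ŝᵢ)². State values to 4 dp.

Sums needed: Σt·t = 136, Σt·1/t = 6, Σ1/t·1/t = 47821/32400.
Right-hand side: Σt·s = 386, Σ1/t·s = 119/9.
XᵀX·[α, β]ᵀ = Xᵀs becomes [[136, 6]; [6, 47821/32400]]·[α, β]ᵀ = [386, 119/9]ᵀ.
Determinant 136·(47821/32400) − 6² = 667157/4050.
α = (386·(47821/32400) − 6·(119/9))/(667157/4050) = 7944253/2668628; β = (136·(119/9) − 6·386)/(667157/4050) = -2097000/667157.
Residuals: 2356363/2668628, 443747/2668628, -509997/1334314, 585881/667157, 1985755/2668628, -1181949/2668628; SSR = 3301711/1334314.

SSR = 2.4745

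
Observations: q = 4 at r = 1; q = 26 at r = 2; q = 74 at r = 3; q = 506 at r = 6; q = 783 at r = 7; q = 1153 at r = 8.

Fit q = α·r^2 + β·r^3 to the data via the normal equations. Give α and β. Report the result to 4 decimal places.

Normal-equation sums: Σr^2·r^2 = 7891, Σr^2·r^3 = 57627, Σr^3·r^3 = 427243.
Moment sums: Σr^2·q = 131149, Σr^3·q = 970411.
Normal equations: [[7891, 57627]; [57627, 427243]]·[α, β]ᵀ = [131149, 970411]ᵀ.
Δ = 7891·427243 − 57627² = 50503384.
α = (131149·427243 − 57627·970411)/50503384 = 55308755/25251692; β = (7891·970411 − 57627·131149)/50503384 = 49894889/25251692.

α = 2.1903, β = 1.9759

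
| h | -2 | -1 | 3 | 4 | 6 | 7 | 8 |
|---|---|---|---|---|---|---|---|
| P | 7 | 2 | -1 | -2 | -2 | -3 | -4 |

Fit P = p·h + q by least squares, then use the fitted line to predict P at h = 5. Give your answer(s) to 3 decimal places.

P̂ = -1.723

Normal-equation sums: Σh·h = 179, Σh = 25, Σ1 = 7.
Moment sums: Σh·P = -92, ΣP = -3.
So AᵀA·[p, q]ᵀ = AᵀP: [[179, 25]; [25, 7]]·[p, q]ᵀ = [-92, -3]ᵀ.
Δ = 179·7 − 25² = 628.
p = ((-92)·7 − 25·(-3))/628 = -569/628; q = (179·(-3) − 25·(-92))/628 = 1763/628.
At h = 5: P̂ = (-569/628)·(5) + (1763/628)·(1) = -541/314.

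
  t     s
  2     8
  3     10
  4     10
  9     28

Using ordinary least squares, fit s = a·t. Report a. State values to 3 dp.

a = 3.073

AᵀA·[a]ᵀ = Aᵀs reads: 110·a = 338.
a = 338/110 = 3.07273.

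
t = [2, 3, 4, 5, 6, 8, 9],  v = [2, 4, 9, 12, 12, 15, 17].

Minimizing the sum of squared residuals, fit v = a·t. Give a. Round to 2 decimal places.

Setting ∂/∂a … = 0 gives: 235·a = 457.
a = 457/235 = 1.94468.

a = 1.94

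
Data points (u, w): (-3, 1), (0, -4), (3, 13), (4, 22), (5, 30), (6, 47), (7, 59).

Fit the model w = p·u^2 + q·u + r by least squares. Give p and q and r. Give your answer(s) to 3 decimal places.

p = 1.005, q = 1.927, r = -2.720

Forming XᵀX = [[4740, 748, 144]; [748, 144, 22]; [144, 22, 7]] and Xᵀw = [5811, 969, 168]ᵀ gives XᵀX·[p, q, r]ᵀ = Xᵀw.
Row-reducing yields p = 20127/20036, q = 9651/5009, r = -13626/5009.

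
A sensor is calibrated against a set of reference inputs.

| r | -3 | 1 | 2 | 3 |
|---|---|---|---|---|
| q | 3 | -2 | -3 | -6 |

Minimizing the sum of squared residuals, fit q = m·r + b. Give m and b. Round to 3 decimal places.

The normal system MᵀM·[m, b]ᵀ = Mᵀq is [[23, 3]; [3, 4]]·[m, b]ᵀ = [-35, -8]ᵀ.
Δ = 23·4 − 3² = 83.
m = ((-35)·4 − 3·(-8))/83 = -116/83; b = (23·(-8) − 3·(-35))/83 = -79/83.

m = -1.398, b = -0.952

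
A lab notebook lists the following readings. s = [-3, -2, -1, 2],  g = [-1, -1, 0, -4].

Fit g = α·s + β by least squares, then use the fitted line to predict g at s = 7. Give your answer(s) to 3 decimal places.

XᵀX·[α, β]ᵀ = Xᵀg reads: 18·α + (-4)·β = -3;  (-4)·α + 4·β = -6.
det = 18·4 − (-4)² = 56.
α = ((-3)·4 − (-4)·(-6))/56 = -9/14; β = (18·(-6) − (-4)·(-3))/56 = -15/7.
At s = 7: ĝ = (-9/14)·(7) + (-15/7)·(1) = -93/14.

ĝ = -6.643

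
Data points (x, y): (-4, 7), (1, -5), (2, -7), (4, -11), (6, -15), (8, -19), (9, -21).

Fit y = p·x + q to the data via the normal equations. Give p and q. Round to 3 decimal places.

Sums needed: Σx·x = 218, Σx = 26, Σ1 = 7.
Right-hand side: Σx·y = -522, Σy = -71.
MᵀM·[p, q]ᵀ = Mᵀy becomes [[218, 26]; [26, 7]]·[p, q]ᵀ = [-522, -71]ᵀ.
Determinant 218·7 − 26² = 850.
p = ((-522)·7 − 26·(-71))/850 = -904/425; q = (218·(-71) − 26·(-522))/850 = -953/425.

p = -2.127, q = -2.242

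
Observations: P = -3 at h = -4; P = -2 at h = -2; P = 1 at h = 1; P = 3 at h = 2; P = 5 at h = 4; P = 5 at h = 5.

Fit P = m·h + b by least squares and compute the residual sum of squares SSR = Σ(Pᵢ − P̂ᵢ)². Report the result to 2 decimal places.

SSR = 1.48

With design matrix M, MᵀM = [[66, 6]; [6, 6]] and MᵀP = [68, 9]ᵀ.
Determinant 66·6 − 6² = 360.
m = (68·6 − 6·9)/360 = 59/60; b = (66·9 − 6·68)/360 = 31/60.
Residuals: 5/12, -11/20, -1/2, 31/60, 11/20, -13/30; SSR = 89/60.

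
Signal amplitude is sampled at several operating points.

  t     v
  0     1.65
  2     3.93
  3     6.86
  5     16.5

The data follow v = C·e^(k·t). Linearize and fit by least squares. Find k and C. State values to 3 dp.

k = 0.464, C = 1.631

Let Y = ln v. Fitting Y = k·t + ln C by least squares:
Sums: Σt = 10.0000, Σ(t)² = 38.0000, Σln v = 6.5985, Σt·ln v = 22.5312.
Normal system: [[38.0000, 10.0000]; [10.0000, 4]]·[k, ln C]ᵀ = [22.5312, 6.5985]ᵀ.
Slope k = (n·Σt·ln v − Σt·Σln v)/(n·Σ(t)² − (Σt)²) = (4·22.5312 − 10.0000·6.5985)/52.0000 = 0.46423; ln C = (Σln v − k·Σt)/n = 0.48904, so C = exp(0.48904) = 1.63076.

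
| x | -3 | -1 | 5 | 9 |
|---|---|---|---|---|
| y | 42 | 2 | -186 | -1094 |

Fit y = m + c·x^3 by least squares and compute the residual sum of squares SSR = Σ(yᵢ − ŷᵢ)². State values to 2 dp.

SSR = 0.89

Compute the Gram sums: Σ1 = 4, Σx^3 = 826, Σx^3·x^3 = 547796.
Right-hand side: Σy = -1236, Σx^3·y = -821912.
So AᵀA·[m, c]ᵀ = Aᵀy: [[4, 826]; [826, 547796]]·[m, c]ᵀ = [-1236, -821912]ᵀ.
det = 4·547796 − 826² = 1508908.
m = ((-1236)·547796 − 826·(-821912))/1508908 = 455864/377227; c = (4·(-821912) − 826·(-1236))/1508908 = -566678/377227.
Residuals: 87364/377227, -268088/377227, 214664/377227, -33940/377227; SSR = 335968/377227.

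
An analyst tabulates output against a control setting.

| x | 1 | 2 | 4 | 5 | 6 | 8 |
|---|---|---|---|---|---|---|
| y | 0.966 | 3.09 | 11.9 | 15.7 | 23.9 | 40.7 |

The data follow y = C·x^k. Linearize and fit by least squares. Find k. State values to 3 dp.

k = 1.800

With ln yᵢ as the transformed response and ln xᵢ as the regressor:
Σln x = 7.5601, Σ(ln x)² = 12.5270, Σln y = 13.2039, Σln x·ln y = 22.0408.
Normal system: [[12.5270, 7.5601]; [7.5601, 6]]·[k, ln C]ᵀ = [22.0408, 13.2039]ᵀ.
Δ = 12.5270·6 − (7.5601)² = 18.0074; k = (22.0408·6 − 7.5601·13.2039)/18.0074 = 1.80049, ln C = (12.5270·13.2039 − 7.5601·22.0408)/18.0074 = -0.06799.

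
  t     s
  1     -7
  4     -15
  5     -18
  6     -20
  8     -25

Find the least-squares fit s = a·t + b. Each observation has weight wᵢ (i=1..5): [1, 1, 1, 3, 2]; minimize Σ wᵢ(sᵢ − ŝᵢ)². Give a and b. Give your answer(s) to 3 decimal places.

XᵀWX·[a, b]ᵀ = XᵀWs reads: 278·a + 44·b = -917;  44·a + 8·b = -150.
(Σwᵢ·t·t = 278, Σwᵢ·t = 44, Σwᵢ·1 = 8, Σwᵢ·t·s = -917, Σwᵢ·s = -150.)
Δ = 278·8 − 44² = 288.
a = ((-917)·8 − 44·(-150))/288 = -23/9; b = (278·(-150) − 44·(-917))/288 = -169/36.

a = -2.556, b = -4.694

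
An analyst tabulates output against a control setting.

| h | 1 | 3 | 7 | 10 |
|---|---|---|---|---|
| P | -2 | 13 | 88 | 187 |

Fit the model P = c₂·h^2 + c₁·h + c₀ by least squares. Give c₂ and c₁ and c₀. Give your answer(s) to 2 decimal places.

c₂ = 1.98, c₁ = -0.80, c₀ = -2.92

The normal system AᵀA·[c₂, c₁, c₀]ᵀ = AᵀP is [[12483, 1371, 159]; [1371, 159, 21]; [159, 21, 4]]·[c₂, c₁, c₀]ᵀ = [23127, 2523, 286]ᵀ.
Inverting the 3×3 Gram matrix, [c₂, c₁, c₀]ᵀ = [87/44, -207/260, -4171/1430]ᵀ.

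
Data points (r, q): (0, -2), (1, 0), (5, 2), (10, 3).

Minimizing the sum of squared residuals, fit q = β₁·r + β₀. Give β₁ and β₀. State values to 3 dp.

Entries of XᵀX: Σr·r = 126, Σr = 16, Σ1 = 4.
For Xᵀq: Σr·q = 40, Σq = 3.
Normal equations: [[126, 16]; [16, 4]]·[β₁, β₀]ᵀ = [40, 3]ᵀ.
Eliminating β₀: 4·(row 1) − 16·(row 2) gives 248·β₁ = 4·40 − 16·3 = 112, so β₁ = 14/31.
Then β₀ = (3 − 16·(14/31))/4 = -131/124.

β₁ = 0.452, β₀ = -1.056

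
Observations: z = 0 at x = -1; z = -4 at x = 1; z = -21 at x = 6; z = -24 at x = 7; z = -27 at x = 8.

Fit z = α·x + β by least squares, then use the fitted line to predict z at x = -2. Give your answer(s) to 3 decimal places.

Forming MᵀM = [[151, 21]; [21, 5]] and Mᵀz = [-514, -76]ᵀ gives MᵀM·[α, β]ᵀ = Mᵀz.
det = 151·5 − 21² = 314.
α = ((-514)·5 − 21·(-76))/314 = -487/157; β = (151·(-76) − 21·(-514))/314 = -341/157.
At x = -2: ẑ = (-487/157)·(-2) + (-341/157)·(1) = 633/157.

ẑ = 4.032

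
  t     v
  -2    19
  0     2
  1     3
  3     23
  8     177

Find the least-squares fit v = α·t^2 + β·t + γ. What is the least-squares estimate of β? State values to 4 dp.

The normal equations are: 4194·α + 532·β + 78·γ = 11614;  532·α + 78·β + 10·γ = 1450;  78·α + 10·β + 5·γ = 224.
Row-reducing yields α = 117731/39127, β = -87269/39127, γ = 90824/39127.

β = -2.2304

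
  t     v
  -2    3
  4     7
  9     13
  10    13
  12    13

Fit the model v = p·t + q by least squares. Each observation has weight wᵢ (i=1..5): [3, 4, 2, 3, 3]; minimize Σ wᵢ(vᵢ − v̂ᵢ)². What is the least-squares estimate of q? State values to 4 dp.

Setting ∂/∂p … = 0 gives: 970·p + 94·q = 1186;  94·p + 15·q = 141.
(Σwᵢ·t·t = 970, Σwᵢ·t = 94, Σwᵢ·1 = 15, Σwᵢ·t·v = 1186, Σwᵢ·v = 141.)
Eliminating q: 15·(row 1) − 94·(row 2) gives 5714·p = 15·1186 − 94·141 = 4536, so p = 2268/2857.
Then q = (141 − 94·(2268/2857))/15 = 12643/2857.

q = 4.4253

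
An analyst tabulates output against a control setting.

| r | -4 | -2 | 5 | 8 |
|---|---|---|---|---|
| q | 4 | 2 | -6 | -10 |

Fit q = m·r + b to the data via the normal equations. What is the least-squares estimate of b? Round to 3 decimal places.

b = -0.465

Sums needed: Σr·r = 109, Σr = 7, Σ1 = 4.
Right-hand side: Σr·q = -130, Σq = -10.
So MᵀM·[m, b]ᵀ = Mᵀq: [[109, 7]; [7, 4]]·[m, b]ᵀ = [-130, -10]ᵀ.
Determinant 109·4 − 7² = 387.
m = ((-130)·4 − 7·(-10))/387 = -50/43; b = (109·(-10) − 7·(-130))/387 = -20/43.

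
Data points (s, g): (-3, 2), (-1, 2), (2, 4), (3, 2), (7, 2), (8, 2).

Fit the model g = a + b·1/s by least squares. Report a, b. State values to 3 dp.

The normal system MᵀM·[a, b]ᵀ = Mᵀg is [[6, -13/56]; [-13/56, 42569/28224]]·[a, b]ᵀ = [14, 15/28]ᵀ.
Eliminating b: (42569/28224)·(row 1) − (-13/56)·(row 2) gives (84631/9408)·a = (42569/28224)·14 − (-13/56)·(15/28) = 149869/7056, so a = 599476/253893.
Then b = ((15/28) − (-13/56)·(599476/253893))/(42569/28224) = 60816/84631.

a = 2.361, b = 0.719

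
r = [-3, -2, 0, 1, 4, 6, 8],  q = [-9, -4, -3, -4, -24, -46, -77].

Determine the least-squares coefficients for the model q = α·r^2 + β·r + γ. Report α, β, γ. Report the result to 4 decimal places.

α = -1.0284, β = -1.0869, γ = -2.5847

Sums needed: Σr^2·r^2 = 5746, Σr^2·r = 758, Σr^2 = 130, Σr·r = 130, Σr = 14, Σ1 = 7.
Right-hand side: Σr^2·q = -7069, Σr·q = -957, Σq = -167.
So XᵀX·[α, β, γ]ᵀ = Xᵀq: [[5746, 758, 130]; [758, 130, 14]; [130, 14, 7]]·[α, β, γ]ᵀ = [-7069, -957, -167]ᵀ.
Inverting the 3×3 Gram matrix, [α, β, γ]ᵀ = [-6121/5952, -6469/5952, -641/248]ᵀ.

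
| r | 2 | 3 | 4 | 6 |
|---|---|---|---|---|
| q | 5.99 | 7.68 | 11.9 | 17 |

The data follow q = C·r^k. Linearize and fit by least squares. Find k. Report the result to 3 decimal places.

k = 0.986

Taking logs, ln q = k·ln r + ln C, so regress ln q on ln r.
AᵀA = [[6.8196, 4.9698]; [4.9698, 4]], rhs = [11.9901, 9.1385]ᵀ  (here Σln r = 4.9698, Σ(ln r)² = 6.8196, Σln q = 9.1385, Σln r·ln q = 11.9901).
Δ = 6.8196·4 − (4.9698)² = 2.5794; k = (11.9901·4 − 4.9698·9.1385)/2.5794 = 0.98624, ln C = (6.8196·9.1385 − 4.9698·11.9901)/2.5794 = 1.05925.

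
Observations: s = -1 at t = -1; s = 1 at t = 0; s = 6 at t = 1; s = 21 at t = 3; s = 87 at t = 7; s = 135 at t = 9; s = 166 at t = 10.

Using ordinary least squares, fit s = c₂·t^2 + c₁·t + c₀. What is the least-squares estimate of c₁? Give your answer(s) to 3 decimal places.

c₁ = 2.672

Normal-equation sums: Σt^2·t^2 = 19045, Σt^2·t = 2099, Σt^2 = 241, Σt·t = 241, Σt = 29, Σ1 = 7.
For Xᵀs: Σt^2·s = 31992, Σt·s = 3554, Σs = 415.
Normal equations: [[19045, 2099, 241]; [2099, 241, 29]; [241, 29, 7]]·[c₂, c₁, c₀]ᵀ = [31992, 3554, 415]ᵀ.
Inverting the 3×3 Gram matrix, [c₂, c₁, c₀]ᵀ = [46837/34098, 91121/34098, 15746/17049]ᵀ.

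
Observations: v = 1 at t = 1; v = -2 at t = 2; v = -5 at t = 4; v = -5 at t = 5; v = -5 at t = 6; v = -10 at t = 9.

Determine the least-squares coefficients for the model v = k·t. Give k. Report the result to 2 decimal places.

Sums needed: Σt·t = 163.
Moment sums: Σt·v = -168.
Normal equations: [[163]]·[k]ᵀ = [-168]ᵀ.
k = (-168)/163 = -1.03067.

k = -1.03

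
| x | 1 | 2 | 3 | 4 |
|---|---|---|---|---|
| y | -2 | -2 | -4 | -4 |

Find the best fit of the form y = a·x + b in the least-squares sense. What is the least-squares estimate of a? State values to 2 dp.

MᵀM·[a, b]ᵀ = Mᵀy reads: 30·a + 10·b = -34;  10·a + 4·b = -12.
(Σx·x = 30, Σx = 10, Σ1 = 4, Σx·y = -34, Σy = -12.)
det = 30·4 − 10² = 20.
a = ((-34)·4 − 10·(-12))/20 = -4/5; b = (30·(-12) − 10·(-34))/20 = -1.

a = -0.80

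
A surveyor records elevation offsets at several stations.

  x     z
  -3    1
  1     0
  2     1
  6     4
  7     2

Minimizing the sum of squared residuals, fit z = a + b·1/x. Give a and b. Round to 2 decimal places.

Sums needed: Σ1 = 5, Σ1/x = 31/21, Σ1/x·1/x = 1243/882.
And Σz = 8, Σ1/x·z = 47/42.
Eliminating b: (1243/882)·(row 1) − (31/21)·(row 2) gives (477/98)·a = (1243/882)·8 − (31/21)·(47/42) = 943/98, so a = 943/477.
Then b = ((47/42) − (31/21)·(943/477))/(1243/882) = -203/159.

a = 1.98, b = -1.28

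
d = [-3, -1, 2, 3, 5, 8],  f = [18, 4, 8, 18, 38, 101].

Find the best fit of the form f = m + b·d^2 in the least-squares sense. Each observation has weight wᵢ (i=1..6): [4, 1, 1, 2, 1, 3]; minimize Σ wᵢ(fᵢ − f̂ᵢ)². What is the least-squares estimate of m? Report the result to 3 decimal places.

m = 3.445

Compute the Gram sums: Σwᵢ·1 = 12, Σwᵢ·d^2 = 276, Σwᵢ·d^2·d^2 = 13416.
And Σwᵢ·f = 461, Σwᵢ·d^2·f = 21350.
AᵀWA·[m, b]ᵀ = AᵀWf becomes [[12, 276]; [276, 13416]]·[m, b]ᵀ = [461, 21350]ᵀ.
Eliminating b: 13416·(row 1) − 276·(row 2) gives 84816·m = 13416·461 − 276·21350 = 292176, so m = 2029/589.
Then b = (21350 − 276·(2029/589))/13416 = 10747/7068.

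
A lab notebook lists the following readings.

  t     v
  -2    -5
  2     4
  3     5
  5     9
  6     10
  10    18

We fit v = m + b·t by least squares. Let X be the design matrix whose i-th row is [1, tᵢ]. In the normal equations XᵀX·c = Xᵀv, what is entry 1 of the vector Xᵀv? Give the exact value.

Entry 1 ↔ basis 1, so (Xᵀv)_{1} = Σᵢ vᵢ = (1)·(-5) + (1)·(4) + (1)·(5) + (1)·(9) + (1)·(10) + (1)·(18) = 41.

41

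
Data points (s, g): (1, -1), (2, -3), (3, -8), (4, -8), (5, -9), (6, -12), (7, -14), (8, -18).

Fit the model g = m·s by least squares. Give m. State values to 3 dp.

Compute the Gram sums: Σs·s = 204.
Right-hand side: Σs·g = -422.
So AᵀA·[m]ᵀ = Aᵀg: [[204]]·[m]ᵀ = [-422]ᵀ.
Hence m = -422 / 204 ≈ -2.06863.

m = -2.069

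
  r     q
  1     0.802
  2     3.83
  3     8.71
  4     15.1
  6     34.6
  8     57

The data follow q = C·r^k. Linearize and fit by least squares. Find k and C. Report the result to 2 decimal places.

k = 2.05, C = 0.87

With ln qᵢ as the transformed response and ln rᵢ as the regressor:
Σln r = 7.0493, Σ(ln r)² = 11.1437, Σln q = 13.5883, Σln r·ln q = 21.8291.
Normal system: [[11.1437, 7.0493]; [7.0493, 6]]·[k, ln C]ᵀ = [21.8291, 13.5883]ᵀ.
Solving (det = 17.1702): k = 2.04933, ln C = -0.14299, so C = exp(-0.14299) = 0.86676.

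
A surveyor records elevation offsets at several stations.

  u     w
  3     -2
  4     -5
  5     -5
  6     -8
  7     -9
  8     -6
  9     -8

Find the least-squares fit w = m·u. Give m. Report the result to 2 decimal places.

m = -1.01

Entries of AᵀA: Σu·u = 280.
And Σu·w = -282.
Normal equations: [[280]]·[m]ᵀ = [-282]ᵀ.
Hence m = -282 / 280 ≈ -1.00714.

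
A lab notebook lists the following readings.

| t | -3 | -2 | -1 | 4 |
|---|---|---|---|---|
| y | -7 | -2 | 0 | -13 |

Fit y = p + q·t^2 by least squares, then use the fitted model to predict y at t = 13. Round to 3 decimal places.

ŷ = -148.221

Entries of AᵀA: Σ1 = 4, Σt^2 = 30, Σt^2·t^2 = 354.
Right-hand side: Σy = -22, Σt^2·y = -279.
AᵀA·[p, q]ᵀ = Aᵀy becomes [[4, 30]; [30, 354]]·[p, q]ᵀ = [-22, -279]ᵀ.
Determinant 4·354 − 30² = 516.
p = ((-22)·354 − 30·(-279))/516 = 97/86; q = (4·(-279) − 30·(-22))/516 = -38/43.
At t = 13: ŷ = (97/86)·(1) + (-38/43)·(169) = -12747/86.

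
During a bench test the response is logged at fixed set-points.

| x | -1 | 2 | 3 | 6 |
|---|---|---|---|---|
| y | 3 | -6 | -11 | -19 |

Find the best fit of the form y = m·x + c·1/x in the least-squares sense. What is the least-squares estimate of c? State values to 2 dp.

Setting ∂/∂m … = 0 gives: 50·m + 4·c = -162;  4·m + (25/18)·c = -77/6.
Determinant 50·(25/18) − 4² = 481/9.
m = ((-162)·(25/18) − 4·(-77/6))/(481/9) = -1563/481; c = (50·(-77/6) − 4·(-162))/(481/9) = 57/481.

c = 0.12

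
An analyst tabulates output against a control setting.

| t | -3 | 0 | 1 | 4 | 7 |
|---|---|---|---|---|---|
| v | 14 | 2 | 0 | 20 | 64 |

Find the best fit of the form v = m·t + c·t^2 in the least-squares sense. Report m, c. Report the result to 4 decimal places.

m = -0.5573, c = 1.3853

The normal equations are: 75·m + 381·c = 486;  381·m + 2739·c = 3582.
Eliminating c: 2739·(row 1) − 381·(row 2) gives 60264·m = 2739·486 − 381·3582 = -33588, so m = -311/558.
Then c = (3582 − 381·(-311/558))/2739 = 773/558.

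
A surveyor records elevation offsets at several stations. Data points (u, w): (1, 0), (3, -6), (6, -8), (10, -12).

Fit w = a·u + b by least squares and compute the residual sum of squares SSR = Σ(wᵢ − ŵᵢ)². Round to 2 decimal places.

Normal-equation sums: Σu·u = 146, Σu = 20, Σ1 = 4.
For Mᵀw: Σu·w = -186, Σw = -26.
Determinant 146·4 − 20² = 184.
a = ((-186)·4 − 20·(-26))/184 = -28/23; b = (146·(-26) − 20·(-186))/184 = -19/46.
Residuals: 75/46, -89/46, -13/46, 27/46; SSR = 157/23.

SSR = 6.83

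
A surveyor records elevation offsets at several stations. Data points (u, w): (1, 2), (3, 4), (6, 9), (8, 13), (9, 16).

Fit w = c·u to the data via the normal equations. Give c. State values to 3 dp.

c = 1.654

Entries of AᵀA: Σu·u = 191.
Right-hand side: Σu·w = 316.
So AᵀA·[c]ᵀ = Aᵀw: [[191]]·[c]ᵀ = [316]ᵀ.
Hence c = 316 / 191 ≈ 1.65445.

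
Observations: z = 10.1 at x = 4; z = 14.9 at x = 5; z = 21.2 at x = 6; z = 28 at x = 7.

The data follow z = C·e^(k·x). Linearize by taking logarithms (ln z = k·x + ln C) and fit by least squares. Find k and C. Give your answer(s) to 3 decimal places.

Let Y = ln z. Fitting Y = k·x + ln C by least squares:
AᵀA = [[126.0000, 22.0000]; [22.0000, 4]], rhs = [64.4064, 11.4001]ᵀ  (here Σx = 22.0000, Σ(x)² = 126.0000, Σln z = 11.4001, Σx·ln z = 64.4064).
Solving (det = 20.0000): k = 0.34116, ln C = 0.97362, so C = exp(0.97362) = 2.64751.

k = 0.341, C = 2.648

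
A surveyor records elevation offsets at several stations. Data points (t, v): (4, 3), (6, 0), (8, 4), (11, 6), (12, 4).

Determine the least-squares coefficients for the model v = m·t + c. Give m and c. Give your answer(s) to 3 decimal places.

m = 0.415, c = -0.004

Compute the Gram sums: Σt·t = 381, Σt = 41, Σ1 = 5.
Moment sums: Σt·v = 158, Σv = 17.
So MᵀM·[m, c]ᵀ = Mᵀv: [[381, 41]; [41, 5]]·[m, c]ᵀ = [158, 17]ᵀ.
Eliminating c: 5·(row 1) − 41·(row 2) gives 224·m = 5·158 − 41·17 = 93, so m = 93/224.
Then c = (17 − 41·(93/224))/5 = -1/224.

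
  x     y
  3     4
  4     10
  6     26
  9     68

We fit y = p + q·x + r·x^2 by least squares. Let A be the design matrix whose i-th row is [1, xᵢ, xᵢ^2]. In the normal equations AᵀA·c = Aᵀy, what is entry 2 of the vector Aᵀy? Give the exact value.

820

Entry 2 ↔ basis x, so (Aᵀy)_{2} = Σᵢ (x)·yᵢ = (3)·(4) + (4)·(10) + (6)·(26) + (9)·(68) = 820.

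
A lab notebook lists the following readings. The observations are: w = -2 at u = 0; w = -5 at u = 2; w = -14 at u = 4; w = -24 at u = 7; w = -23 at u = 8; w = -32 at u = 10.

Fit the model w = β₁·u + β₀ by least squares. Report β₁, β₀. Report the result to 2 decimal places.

β₁ = -3.04, β₀ = -0.97

Normal-equation sums: Σu·u = 233, Σu = 31, Σ1 = 6.
Right-hand side: Σu·w = -738, Σw = -100.
Determinant 233·6 − 31² = 437.
β₁ = ((-738)·6 − 31·(-100))/437 = -1328/437; β₀ = (233·(-100) − 31·(-738))/437 = -422/437.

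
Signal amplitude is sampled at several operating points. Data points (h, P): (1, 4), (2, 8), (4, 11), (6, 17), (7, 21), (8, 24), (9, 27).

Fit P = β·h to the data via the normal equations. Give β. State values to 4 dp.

With design matrix M, MᵀM = [[251]] and MᵀP = [748]ᵀ.
β = 748/251 = 2.98008.

β = 2.9801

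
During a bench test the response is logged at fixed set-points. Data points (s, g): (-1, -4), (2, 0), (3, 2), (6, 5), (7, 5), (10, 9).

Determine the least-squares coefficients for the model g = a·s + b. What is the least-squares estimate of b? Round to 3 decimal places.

Forming AᵀA = [[199, 27]; [27, 6]] and Aᵀg = [165, 17]ᵀ gives AᵀA·[a, b]ᵀ = Aᵀg.
det = 199·6 − 27² = 465.
a = (165·6 − 27·17)/465 = 177/155; b = (199·17 − 27·165)/465 = -1072/465.

b = -2.305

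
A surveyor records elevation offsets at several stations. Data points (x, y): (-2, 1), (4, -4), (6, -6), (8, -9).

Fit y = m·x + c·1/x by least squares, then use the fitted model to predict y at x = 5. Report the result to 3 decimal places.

From the data, Σx·x = 120, Σx·1/x = 4, Σ1/x·1/x = 205/576.
Moment sums: Σx·y = -126, Σ1/x·y = -29/8.
Eliminating c: (205/576)·(row 1) − 4·(row 2) gives (641/24)·m = (205/576)·(-126) − 4·(-29/8) = -971/32, so m = -2913/2564.
Then c = ((-29/8) − 4·(-2913/2564))/(205/576) = 1656/641.
At x = 5: ŷ = (-2913/2564)·(5) + (1656/641)·(1/5) = -66201/12820.

ŷ = -5.164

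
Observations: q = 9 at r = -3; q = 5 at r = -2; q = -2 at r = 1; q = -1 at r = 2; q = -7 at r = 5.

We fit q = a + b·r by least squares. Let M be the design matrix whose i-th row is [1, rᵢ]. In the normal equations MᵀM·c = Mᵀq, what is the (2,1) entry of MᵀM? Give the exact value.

3

Row 2 ↔ basis r, column 1 ↔ basis 1, so (MᵀM)_{2,1} = Σᵢ r = (-3)·(1) + (-2)·(1) + (1)·(1) + (2)·(1) + (5)·(1) = 3.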